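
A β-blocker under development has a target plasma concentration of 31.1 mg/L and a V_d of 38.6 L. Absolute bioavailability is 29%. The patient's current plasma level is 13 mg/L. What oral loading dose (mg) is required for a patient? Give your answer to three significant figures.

2410 mg

The loading dose fills Vd to the target concentration.
Concentration deficit ΔC = 31.1 − 13 = 18.10 mg/L
LD = Vd × ΔC / F = 38.60 × 18.10 / 0.29 = 2409 mg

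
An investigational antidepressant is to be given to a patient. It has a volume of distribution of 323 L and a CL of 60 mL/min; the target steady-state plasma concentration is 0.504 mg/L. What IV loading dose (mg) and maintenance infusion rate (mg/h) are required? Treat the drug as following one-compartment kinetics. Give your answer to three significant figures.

LD = Vd · C_target = 323.0 × 0.504 = 162.8 mg
CL = 60 mL/min = 60 × 0.06 = 3.600 L/h
Maintenance: replace elimination → rate = CL × Css = 3.600 × 0.504 = 1.814 mg/h

(a) 163 mg; (b) 1.81 mg/h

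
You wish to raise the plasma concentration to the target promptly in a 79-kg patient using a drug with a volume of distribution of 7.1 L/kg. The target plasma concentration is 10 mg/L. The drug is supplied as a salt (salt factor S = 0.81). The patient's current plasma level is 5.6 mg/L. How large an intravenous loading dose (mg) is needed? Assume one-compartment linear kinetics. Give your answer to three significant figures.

Vd(total) = 79 kg × 7.1 L/kg = 560.9 L
Concentration deficit ΔC = 10 − 5.6 = 4.400 mg/L
LD = Vd × ΔC / S = 560.9 × 4.400 / 0.81 = 3047 mg

3050 mg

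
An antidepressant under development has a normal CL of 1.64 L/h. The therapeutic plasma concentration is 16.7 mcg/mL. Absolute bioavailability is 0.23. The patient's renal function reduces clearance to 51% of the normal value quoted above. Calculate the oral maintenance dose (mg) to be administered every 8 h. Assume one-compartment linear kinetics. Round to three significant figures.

486 mg

Patient clearance = 0.51 × 1.640 = 0.8364 L/h
D = CL × Css × τ / F = 0.8364 × 16.7 × 8 / 0.23 = 485.8 mg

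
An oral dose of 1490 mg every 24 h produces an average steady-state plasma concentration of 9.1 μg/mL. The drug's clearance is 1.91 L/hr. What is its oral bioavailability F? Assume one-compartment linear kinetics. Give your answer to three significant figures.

F·D/τ = CL·Css at steady state → F = CL·Css·τ / D.
F = 1.91 × 9.1 × 24 / 1490 = 0.280

0.280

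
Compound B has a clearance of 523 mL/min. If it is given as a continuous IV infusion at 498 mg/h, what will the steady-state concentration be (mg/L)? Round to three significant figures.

CL = 523 mL/min × 60/1000 = 31.38 L/h
Css = rate / CL = 498 / 31.38 = 15.87 mg/L

15.9 mg/L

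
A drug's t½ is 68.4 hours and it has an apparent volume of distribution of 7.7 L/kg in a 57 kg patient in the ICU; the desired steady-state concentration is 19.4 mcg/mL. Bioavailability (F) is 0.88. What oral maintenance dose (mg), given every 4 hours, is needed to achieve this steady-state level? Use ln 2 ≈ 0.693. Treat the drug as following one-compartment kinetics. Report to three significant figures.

392 mg

Vd = 7.7 L/kg × 57 kg = 438.9 L
CL = 0.693 × Vd / t½ = 0.693 × 438.9 / 68.4 = 4.447 L/h
D = CL × Css × τ / F = 4.447 × 19.4 × 4 / 0.88 = 392.1 mg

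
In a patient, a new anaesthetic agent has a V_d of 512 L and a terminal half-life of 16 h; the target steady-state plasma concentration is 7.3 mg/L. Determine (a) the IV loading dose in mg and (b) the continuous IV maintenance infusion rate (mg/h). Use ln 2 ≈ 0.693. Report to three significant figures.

LD = Vd × C = 512.0 × 7.3 = 3738 mg
CL = 0.693 × Vd / t½ = 0.693 × 512.0 / 16 = 22.18 L/h
Infusion rate = CL × Css = 22.18 × 7.3 = 161.9 mg/h

(a) 3740 mg; (b) 162 mg/h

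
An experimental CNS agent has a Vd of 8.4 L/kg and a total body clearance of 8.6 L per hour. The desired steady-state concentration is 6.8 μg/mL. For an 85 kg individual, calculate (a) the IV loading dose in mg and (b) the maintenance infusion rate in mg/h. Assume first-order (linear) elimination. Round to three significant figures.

(a) 4860 mg; (b) 58.5 mg/h

Vd(total) = 85 kg × 8.4 L/kg = 714.0 L
Loading: fill Vd to C_target → 714.0 L × 6.8 mg/L = 4855 mg
Maintenance infusion rate = CL × Css = 8.600 × 6.8 = 58.48 mg/h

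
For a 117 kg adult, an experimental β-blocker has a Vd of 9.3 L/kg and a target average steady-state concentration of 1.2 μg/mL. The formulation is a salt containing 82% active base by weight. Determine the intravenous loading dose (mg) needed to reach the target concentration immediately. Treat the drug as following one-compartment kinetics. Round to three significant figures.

Vd = 9.3 L/kg × 117 kg = 1088 L
LD = Vd × C / S = 1088 × 1.200 / 0.82 = 1592 mg

1590 mg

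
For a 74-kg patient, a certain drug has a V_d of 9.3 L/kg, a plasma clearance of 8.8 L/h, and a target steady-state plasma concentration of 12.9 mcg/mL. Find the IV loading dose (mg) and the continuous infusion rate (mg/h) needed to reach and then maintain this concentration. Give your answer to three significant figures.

Vd = 9.3 L/kg × 74 kg = 688.2 L
Loading: fill Vd to C_target → 688.2 L × 12.9 mg/L = 8878 mg
Maintenance infusion rate = CL × Css = 8.800 × 12.9 = 113.5 mg/h

(a) 8880 mg; (b) 114 mg/h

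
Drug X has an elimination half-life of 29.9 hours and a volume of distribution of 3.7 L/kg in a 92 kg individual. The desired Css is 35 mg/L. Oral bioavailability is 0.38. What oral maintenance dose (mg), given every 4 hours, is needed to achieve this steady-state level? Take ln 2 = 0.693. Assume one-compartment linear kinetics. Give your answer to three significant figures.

2910 mg

Vd(total) = 92 kg × 3.7 L/kg = 340.4 L
CL = ln 2 · Vd / t½ = 0.693 × 340.4 / 29.9 = 7.890 L/h
D = CL × Css × τ / F = 7.890 × 35 × 4 / 0.38 = 2907 mg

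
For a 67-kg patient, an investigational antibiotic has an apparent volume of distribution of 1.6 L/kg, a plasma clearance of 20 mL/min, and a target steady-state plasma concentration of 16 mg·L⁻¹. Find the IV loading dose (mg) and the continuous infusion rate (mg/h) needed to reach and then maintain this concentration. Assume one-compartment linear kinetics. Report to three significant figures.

Vd(total) = 67 kg × 1.6 L/kg = 107.2 L
LD = Vd · C_target = 107.2 × 16 = 1715 mg
Convert clearance: 20 mL/min × 60 min/h ÷ 1000 mL/L = 1.200 L/h
Maintenance: replace elimination → rate = CL × Css = 1.200 × 16 = 19.20 mg/h

(a) 1720 mg; (b) 19.2 mg/h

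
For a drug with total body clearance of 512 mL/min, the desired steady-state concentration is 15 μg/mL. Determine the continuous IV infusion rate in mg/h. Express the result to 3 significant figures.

461 mg/h

CL = 512 mL/min = 512 × 0.06 = 30.72 L/h
Rate = CL × Css = 30.72 × 15 = 460.8 mg/h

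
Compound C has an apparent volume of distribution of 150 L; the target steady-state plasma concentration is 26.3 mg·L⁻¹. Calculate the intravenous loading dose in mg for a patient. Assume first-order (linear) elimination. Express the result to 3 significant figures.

3950 mg

LD = Vd × C = 150.0 × 26.30 = 3945 mg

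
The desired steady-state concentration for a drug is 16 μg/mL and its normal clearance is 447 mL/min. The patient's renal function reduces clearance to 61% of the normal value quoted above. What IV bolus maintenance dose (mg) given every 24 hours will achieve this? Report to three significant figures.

CL = 447 mL/min = 447 × 0.06 = 26.82 L/h
Patient clearance = 0.61 × 26.82 = 16.36 L/h
At steady state, dose per interval replaces the amount cleared in that interval: D/τ = CL·Css.
D = CL × Css × τ = 16.36 × 16 × 24 = 6282 mg

6280 mg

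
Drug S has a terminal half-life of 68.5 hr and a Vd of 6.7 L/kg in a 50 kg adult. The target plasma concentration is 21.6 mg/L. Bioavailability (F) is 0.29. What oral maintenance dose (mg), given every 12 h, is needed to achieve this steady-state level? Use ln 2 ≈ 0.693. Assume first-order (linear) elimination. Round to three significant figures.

3030 mg

Vd(total) = 50 kg × 6.7 L/kg = 335.0 L
CL = 0.693 × Vd / t½ = 0.693 × 335.0 / 68.5 = 3.389 L/h
D = CL × Css × τ / F = 3.389 × 21.6 × 12 / 0.29 = 3029 mg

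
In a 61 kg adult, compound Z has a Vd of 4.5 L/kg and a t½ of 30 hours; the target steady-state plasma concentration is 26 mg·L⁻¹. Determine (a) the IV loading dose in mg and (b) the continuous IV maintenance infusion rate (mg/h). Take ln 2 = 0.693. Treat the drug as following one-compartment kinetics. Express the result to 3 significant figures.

(a) 7140 mg; (b) 165 mg/h

Vd(total) = 61 kg × 4.5 L/kg = 274.5 L
LD = Vd × C = 274.5 × 26 = 7137 mg
CL = 0.693 × Vd / t½ = 0.693 × 274.5 / 30 = 6.341 L/h
Infusion rate = CL × Css = 6.341 × 26 = 164.9 mg/h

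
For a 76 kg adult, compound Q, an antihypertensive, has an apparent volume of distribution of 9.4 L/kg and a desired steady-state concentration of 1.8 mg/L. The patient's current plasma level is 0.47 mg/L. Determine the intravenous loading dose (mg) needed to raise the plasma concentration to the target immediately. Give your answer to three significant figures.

Vd(total) = 76 kg × 9.4 L/kg = 714.4 L
Concentration deficit ΔC = 1.8 − 0.47 = 1.330 mg/L
LD = Vd × ΔC = 714.4 × 1.330 = 950.2 mg

950 mg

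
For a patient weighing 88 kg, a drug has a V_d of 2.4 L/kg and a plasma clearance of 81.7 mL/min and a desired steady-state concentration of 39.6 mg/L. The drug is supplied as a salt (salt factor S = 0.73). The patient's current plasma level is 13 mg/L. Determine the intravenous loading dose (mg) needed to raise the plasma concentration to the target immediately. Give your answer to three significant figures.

Vd = 2.4 L/kg × 88 kg = 211.2 L
LD is governed by Vd — clearance does not enter the loading-dose calculation.
Concentration deficit ΔC = 39.6 − 13 = 26.60 mg/L
LD = Vd × ΔC / S = 211.2 × 26.60 / 0.73 = 7696 mg

7700 mg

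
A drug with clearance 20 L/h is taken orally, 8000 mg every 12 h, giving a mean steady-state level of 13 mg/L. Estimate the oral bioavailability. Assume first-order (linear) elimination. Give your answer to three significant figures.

0.390

F·D/τ = CL·Css at steady state → F = CL·Css·τ / D.
F = 20 × 13 × 12 / 8000 = 0.390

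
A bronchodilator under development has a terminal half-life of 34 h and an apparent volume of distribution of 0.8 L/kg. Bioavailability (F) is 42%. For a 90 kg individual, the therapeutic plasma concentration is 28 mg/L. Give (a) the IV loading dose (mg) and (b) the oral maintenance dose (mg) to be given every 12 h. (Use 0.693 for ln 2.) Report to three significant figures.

Vd = 0.8 L/kg × 90 kg = 72.00 L
LD = Vd × C = 72.00 × 28 = 2016 mg
CL = 0.693 × Vd / t½ = 0.693 × 72.00 / 34 = 1.468 L/h
D = CL × Css × τ / F = 1.468 × 28 × 12 / 0.42 = 1174 mg

(a) 2020 mg; (b) 1170 mg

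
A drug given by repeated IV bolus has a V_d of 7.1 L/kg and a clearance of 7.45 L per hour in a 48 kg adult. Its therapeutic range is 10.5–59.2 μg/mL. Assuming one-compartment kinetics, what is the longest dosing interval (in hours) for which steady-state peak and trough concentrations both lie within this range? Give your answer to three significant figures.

Total Vd = 7.1 × 48 = 340.8 L
k = CL / Vd = 7.450 / 340.8 = 0.02186 h⁻¹
Between IV bolus doses, concentration decays as C = C₀·e^(−kτ), so C_peak/C_trough = e^(kτ).
τ_max = ln(C_peak/C_trough) / k = ln(59.2/10.5) / 0.02186 = 1.730 / 0.02186 = 79.14 h

79.1 h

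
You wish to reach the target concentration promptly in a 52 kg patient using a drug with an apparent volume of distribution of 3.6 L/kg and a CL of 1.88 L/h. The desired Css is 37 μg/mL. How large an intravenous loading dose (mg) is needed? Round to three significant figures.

6930 mg

Vd(total) = 52 kg × 3.6 L/kg = 187.2 L
The loading dose fills Vd to the target concentration.
LD = Vd × C = 187.2 × 37.00 = 6926 mg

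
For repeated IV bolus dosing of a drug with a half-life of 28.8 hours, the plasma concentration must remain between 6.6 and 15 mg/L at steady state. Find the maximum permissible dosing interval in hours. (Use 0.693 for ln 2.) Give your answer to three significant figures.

k = 0.693 / t½ = 0.693 / 28.8 = 0.02406 h⁻¹
Between IV bolus doses, concentration decays as C = C₀·e^(−kτ), so C_peak/C_trough = e^(kτ).
τ_max = ln(C_peak/C_trough) / k = ln(15/6.6) / 0.02406 = 0.8210 / 0.02406 = 34.12 h

34.1 h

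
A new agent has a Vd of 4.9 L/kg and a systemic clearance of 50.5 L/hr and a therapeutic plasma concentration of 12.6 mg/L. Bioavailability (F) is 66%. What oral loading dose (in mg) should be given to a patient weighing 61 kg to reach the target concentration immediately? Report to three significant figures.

5710 mg

Vd(total) = 61 kg × 4.9 L/kg = 298.9 L
LD = Vd × C / F = 298.9 × 12.60 / 0.66 = 5706 mg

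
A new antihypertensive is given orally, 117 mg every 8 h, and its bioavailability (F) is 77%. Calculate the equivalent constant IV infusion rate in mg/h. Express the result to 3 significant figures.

11.3 mg/h

Equivalent systemic input: infusion rate = F·D/τ.
Rate = 0.77 × 117 / 8 = 11.26 mg/h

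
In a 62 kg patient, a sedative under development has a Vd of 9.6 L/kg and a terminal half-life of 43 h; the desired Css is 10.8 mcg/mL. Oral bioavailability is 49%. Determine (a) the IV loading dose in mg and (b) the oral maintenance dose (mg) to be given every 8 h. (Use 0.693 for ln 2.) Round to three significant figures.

Total Vd = 9.6 × 62 = 595.2 L
LD = Vd × C = 595.2 × 10.8 = 6428 mg
CL = 0.693 × Vd / t½ = 0.693 × 595.2 / 43 = 9.592 L/h
D = CL × Css × τ / F = 9.592 × 10.8 × 8 / 0.49 = 1691 mg

(a) 6430 mg; (b) 1690 mg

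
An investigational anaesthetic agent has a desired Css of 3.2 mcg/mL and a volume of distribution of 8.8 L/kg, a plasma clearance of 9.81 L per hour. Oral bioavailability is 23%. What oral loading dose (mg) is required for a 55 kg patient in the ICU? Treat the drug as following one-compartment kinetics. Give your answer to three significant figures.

Vd = 8.8 L/kg × 55 kg = 484.0 L
LD = Vd × C / F = 484.0 × 3.200 / 0.23 = 6734 mg

6730 mg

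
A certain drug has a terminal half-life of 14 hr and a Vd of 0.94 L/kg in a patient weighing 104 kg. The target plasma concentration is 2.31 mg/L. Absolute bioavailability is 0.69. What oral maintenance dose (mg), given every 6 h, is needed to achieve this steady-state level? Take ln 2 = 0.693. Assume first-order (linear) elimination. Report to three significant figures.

Total Vd = 0.94 × 104 = 97.76 L
k = 0.693/14 = 0.04950 h⁻¹, so CL = k·Vd = 0.04950 × 97.76 = 4.839 L/h
D = CL × Css × τ / F = 4.839 × 2.31 × 6 / 0.69 = 97.20 mg

97.2 mg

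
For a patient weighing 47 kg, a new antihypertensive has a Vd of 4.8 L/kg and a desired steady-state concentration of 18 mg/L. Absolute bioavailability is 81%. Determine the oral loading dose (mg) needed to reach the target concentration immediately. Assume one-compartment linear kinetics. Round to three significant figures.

5010 mg

Vd = 4.8 L/kg × 47 kg = 225.6 L
The loading dose fills Vd to the target concentration.
LD = Vd × C / F = 225.6 × 18.00 / 0.81 = 5013 mg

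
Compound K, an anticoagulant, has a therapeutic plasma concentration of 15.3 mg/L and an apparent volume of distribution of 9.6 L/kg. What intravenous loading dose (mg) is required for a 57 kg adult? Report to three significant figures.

8370 mg

Vd = 9.6 L/kg × 57 kg = 547.2 L
The loading dose fills Vd to the target concentration.
LD = Vd × C = 547.2 × 15.30 = 8372 mg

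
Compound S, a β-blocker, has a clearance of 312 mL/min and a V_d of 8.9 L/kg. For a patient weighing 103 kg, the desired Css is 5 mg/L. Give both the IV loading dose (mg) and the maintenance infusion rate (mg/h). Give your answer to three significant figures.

Vd(total) = 103 kg × 8.9 L/kg = 916.7 L
LD = Vd · C_target = 916.7 × 5 = 4584 mg
CL = 312 mL/min × 60/1000 = 18.72 L/h
Maintenance infusion rate = CL × Css = 18.72 × 5 = 93.60 mg/h

(a) 4580 mg; (b) 93.6 mg/h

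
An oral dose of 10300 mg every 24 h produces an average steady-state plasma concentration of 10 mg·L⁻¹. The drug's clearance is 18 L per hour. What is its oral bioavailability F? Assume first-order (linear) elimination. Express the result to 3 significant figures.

0.419

F·D/τ = CL·Css at steady state → F = CL·Css·τ / D.
F = 18 × 10 × 24 / 10300 = 0.419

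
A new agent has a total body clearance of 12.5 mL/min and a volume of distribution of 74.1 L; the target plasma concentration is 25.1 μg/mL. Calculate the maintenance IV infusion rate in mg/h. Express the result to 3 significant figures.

Convert clearance: 12.5 mL/min × 60 min/h ÷ 1000 mL/L = 0.7500 L/h
Rate = CL × Css = 0.7500 × 25.1 = 18.83 mg/h

18.8 mg/h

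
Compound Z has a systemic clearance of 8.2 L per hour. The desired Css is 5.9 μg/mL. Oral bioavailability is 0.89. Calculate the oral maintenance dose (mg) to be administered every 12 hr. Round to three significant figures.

D = CL × Css × τ / F = 8.200 × 5.9 × 12 / 0.89 = 652.3 mg

652 mg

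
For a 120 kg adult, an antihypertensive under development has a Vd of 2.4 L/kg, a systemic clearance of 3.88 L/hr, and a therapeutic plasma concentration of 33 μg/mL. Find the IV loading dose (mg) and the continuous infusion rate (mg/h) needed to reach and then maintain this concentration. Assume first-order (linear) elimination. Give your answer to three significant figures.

(a) 9500 mg; (b) 128 mg/h

Total Vd = 2.4 × 120 = 288.0 L
Loading: fill Vd to C_target → 288.0 L × 33 mg/L = 9504 mg
Infusion rate = 3.880 L/h × 33 mg/L = 128.0 mg/h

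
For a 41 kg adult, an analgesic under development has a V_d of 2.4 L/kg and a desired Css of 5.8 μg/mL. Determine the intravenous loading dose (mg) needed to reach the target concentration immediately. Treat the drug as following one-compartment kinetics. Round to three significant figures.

Vd(total) = 41 kg × 2.4 L/kg = 98.40 L
The loading dose fills Vd to the target concentration.
LD = Vd × C = 98.40 × 5.800 = 570.7 mg

571 mg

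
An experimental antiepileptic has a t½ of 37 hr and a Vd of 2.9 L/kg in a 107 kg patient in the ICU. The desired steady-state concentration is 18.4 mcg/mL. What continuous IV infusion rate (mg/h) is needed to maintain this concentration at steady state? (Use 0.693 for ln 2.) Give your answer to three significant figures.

Vd(total) = 107 kg × 2.9 L/kg = 310.3 L
CL = ln 2 · Vd / t½ = 0.693 × 310.3 / 37 = 5.812 L/h
Infusion rate = CL × Css = 5.812 × 18.4 = 106.9 mg/h

107 mg/h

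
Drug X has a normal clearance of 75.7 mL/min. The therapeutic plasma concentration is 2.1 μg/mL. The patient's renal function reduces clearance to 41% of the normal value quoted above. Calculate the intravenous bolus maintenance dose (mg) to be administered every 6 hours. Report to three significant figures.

Convert clearance: 75.7 mL/min × 60 min/h ÷ 1000 mL/L = 4.542 L/h
Patient clearance = 0.41 × 4.542 = 1.862 L/h
At steady state, dose per interval replaces the amount cleared in that interval: D/τ = CL·Css.
D = CL × Css × τ = 1.862 × 2.1 × 6 = 23.46 mg

23.5 mg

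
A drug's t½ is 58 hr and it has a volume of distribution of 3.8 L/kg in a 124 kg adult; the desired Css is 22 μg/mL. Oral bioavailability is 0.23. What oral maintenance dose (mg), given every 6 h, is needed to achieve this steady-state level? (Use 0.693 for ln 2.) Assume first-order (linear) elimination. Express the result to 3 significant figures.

3230 mg

Total Vd = 3.8 × 124 = 471.2 L
k = 0.693/58 = 0.01195 h⁻¹, so CL = k·Vd = 0.01195 × 471.2 = 5.631 L/h
D = CL × Css × τ / F = 5.631 × 22 × 6 / 0.23 = 3232 mg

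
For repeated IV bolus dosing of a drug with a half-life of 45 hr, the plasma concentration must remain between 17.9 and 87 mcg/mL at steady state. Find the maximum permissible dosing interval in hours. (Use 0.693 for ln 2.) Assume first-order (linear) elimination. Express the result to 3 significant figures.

103 h

k = 0.693 / t½ = 0.693 / 45 = 0.01540 h⁻¹
Between IV bolus doses, concentration decays as C = C₀·e^(−kτ), so C_peak/C_trough = e^(kτ).
τ_max = ln(C_peak/C_trough) / k = ln(87/17.9) / 0.01540 = 1.581 / 0.01540 = 102.7 h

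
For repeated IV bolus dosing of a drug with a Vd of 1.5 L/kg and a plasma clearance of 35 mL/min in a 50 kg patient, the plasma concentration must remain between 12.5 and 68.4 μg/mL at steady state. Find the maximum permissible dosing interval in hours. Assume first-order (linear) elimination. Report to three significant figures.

Total Vd = 1.5 × 50 = 75.00 L
CL = 35 mL/min = 35 × 0.06 = 2.100 L/h
k = CL / Vd = 2.100 / 75.00 = 0.02800 h⁻¹
Between IV bolus doses, concentration decays as C = C₀·e^(−kτ), so C_peak/C_trough = e^(kτ).
τ_max = ln(C_peak/C_trough) / k = ln(68.4/12.5) / 0.02800 = 1.700 / 0.02800 = 60.71 h

60.7 h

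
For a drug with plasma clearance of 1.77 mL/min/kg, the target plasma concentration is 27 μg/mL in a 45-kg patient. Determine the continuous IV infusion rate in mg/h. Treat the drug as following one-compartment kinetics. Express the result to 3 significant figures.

CL = 1.77 mL/min/kg × 45 kg = 79.65 mL/min = 79.65 × 60/1000 = 4.779 L/h
Rate = CL × Css = 4.779 × 27 = 129.0 mg/h

129 mg/h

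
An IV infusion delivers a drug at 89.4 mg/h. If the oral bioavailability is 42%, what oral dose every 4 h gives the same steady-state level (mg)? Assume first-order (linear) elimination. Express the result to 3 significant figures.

To maintain the same Css, the systemic dosing rate must be unchanged: F·D/τ = infusion rate.
D = rate × τ / F = 89.4 × 4 / 0.42 = 851.4 mg

851 mg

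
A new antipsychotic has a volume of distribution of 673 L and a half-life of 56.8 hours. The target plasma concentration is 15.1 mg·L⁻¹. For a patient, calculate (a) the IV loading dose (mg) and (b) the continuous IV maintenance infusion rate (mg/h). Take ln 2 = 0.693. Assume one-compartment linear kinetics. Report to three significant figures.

LD = Vd × C = 673.0 × 15.1 = 10160 mg
CL = 0.693 × Vd / t½ = 0.693 × 673.0 / 56.8 = 8.211 L/h
Infusion rate = CL × Css = 8.211 × 15.1 = 124.0 mg/h

(a) 10200 mg; (b) 124 mg/h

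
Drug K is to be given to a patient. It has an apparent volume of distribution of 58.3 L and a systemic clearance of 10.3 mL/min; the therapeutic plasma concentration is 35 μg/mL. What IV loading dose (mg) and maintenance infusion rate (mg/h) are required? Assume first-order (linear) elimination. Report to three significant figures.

Loading dose = Vd × C = 58.30 × 35 = 2041 mg
Convert clearance: 10.3 mL/min × 60 min/h ÷ 1000 mL/L = 0.6180 L/h
Maintenance: replace elimination → rate = CL × Css = 0.6180 × 35 = 21.63 mg/h

(a) 2040 mg; (b) 21.6 mg/h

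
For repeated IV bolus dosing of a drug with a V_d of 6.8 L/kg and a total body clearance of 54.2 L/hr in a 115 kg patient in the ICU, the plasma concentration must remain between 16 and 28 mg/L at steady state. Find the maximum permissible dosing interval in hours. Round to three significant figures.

8.07 h

Vd(total) = 115 kg × 6.8 L/kg = 782.0 L
k = CL / Vd = 54.20 / 782.0 = 0.06931 h⁻¹
Between IV bolus doses, concentration decays as C = C₀·e^(−kτ), so C_peak/C_trough = e^(kτ).
τ_max = ln(C_peak/C_trough) / k = ln(28/16) / 0.06931 = 0.5596 / 0.06931 = 8.074 h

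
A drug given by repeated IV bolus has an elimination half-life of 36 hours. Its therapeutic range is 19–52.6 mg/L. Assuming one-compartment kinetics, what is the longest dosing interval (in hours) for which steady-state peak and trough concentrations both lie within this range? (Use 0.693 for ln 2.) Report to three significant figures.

52.9 h

k = 0.693 / t½ = 0.693 / 36 = 0.01925 h⁻¹
Between IV bolus doses, concentration decays as C = C₀·e^(−kτ), so C_peak/C_trough = e^(kτ).
τ_max = ln(C_peak/C_trough) / k = ln(52.6/19) / 0.01925 = 1.018 / 0.01925 = 52.88 h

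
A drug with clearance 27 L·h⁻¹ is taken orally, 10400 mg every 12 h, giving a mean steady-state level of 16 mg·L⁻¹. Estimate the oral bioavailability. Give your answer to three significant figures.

0.498

F·D/τ = CL·Css at steady state → F = CL·Css·τ / D.
F = 27 × 16 × 12 / 10400 = 0.498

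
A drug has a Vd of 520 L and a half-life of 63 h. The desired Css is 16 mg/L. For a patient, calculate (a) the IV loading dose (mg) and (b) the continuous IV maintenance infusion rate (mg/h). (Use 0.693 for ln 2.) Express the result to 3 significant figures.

(a) 8320 mg; (b) 91.5 mg/h

LD = Vd × C = 520.0 × 16 = 8320 mg
CL = 0.693 × Vd / t½ = 0.693 × 520.0 / 63 = 5.720 L/h
Infusion rate = CL × Css = 5.720 × 16 = 91.52 mg/h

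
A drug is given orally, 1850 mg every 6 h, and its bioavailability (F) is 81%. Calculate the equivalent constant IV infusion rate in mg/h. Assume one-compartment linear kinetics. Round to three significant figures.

250 mg/h

Equivalent systemic input: infusion rate = F·D/τ.
Rate = 0.81 × 1850 / 6 = 249.8 mg/h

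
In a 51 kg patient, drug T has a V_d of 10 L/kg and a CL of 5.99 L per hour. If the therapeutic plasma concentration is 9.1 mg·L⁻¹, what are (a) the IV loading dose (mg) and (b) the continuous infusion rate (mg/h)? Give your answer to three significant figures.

(a) 4640 mg; (b) 54.5 mg/h

Vd = 10 L/kg × 51 kg = 510.0 L
LD = Vd · C_target = 510.0 × 9.1 = 4641 mg
Maintenance infusion rate = CL × Css = 5.990 × 9.1 = 54.51 mg/h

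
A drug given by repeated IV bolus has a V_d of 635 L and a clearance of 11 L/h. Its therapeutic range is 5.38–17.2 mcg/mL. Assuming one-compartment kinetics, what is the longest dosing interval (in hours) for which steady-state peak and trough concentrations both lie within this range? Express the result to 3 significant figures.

67.1 h

k = CL / Vd = 11.00 / 635.0 = 0.01732 h⁻¹
Between IV bolus doses, concentration decays as C = C₀·e^(−kτ), so C_peak/C_trough = e^(kτ).
τ_max = ln(C_peak/C_trough) / k = ln(17.2/5.38) / 0.01732 = 1.162 / 0.01732 = 67.09 h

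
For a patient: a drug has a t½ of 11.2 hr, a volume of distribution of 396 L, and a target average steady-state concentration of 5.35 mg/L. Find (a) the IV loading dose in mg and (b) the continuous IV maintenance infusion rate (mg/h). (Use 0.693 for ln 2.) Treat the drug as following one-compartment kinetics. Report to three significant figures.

LD = Vd × C = 396.0 × 5.35 = 2119 mg
CL = 0.693 × Vd / t½ = 0.693 × 396.0 / 11.2 = 24.50 L/h
Infusion rate = CL × Css = 24.50 × 5.35 = 131.1 mg/h

(a) 2120 mg; (b) 131 mg/h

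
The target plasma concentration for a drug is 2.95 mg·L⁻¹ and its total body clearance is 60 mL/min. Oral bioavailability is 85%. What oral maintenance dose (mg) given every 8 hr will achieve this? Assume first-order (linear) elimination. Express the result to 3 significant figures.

CL = 60 mL/min = 60 × 0.06 = 3.600 L/h
D = CL × Css × τ / F = 3.600 × 2.95 × 8 / 0.85 = 99.95 mg

100 mg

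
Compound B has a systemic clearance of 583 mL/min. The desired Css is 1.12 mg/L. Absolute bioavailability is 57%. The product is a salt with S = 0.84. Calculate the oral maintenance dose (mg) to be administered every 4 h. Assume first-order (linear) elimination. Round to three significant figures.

327 mg

Convert clearance: 583 mL/min × 60 min/h ÷ 1000 mL/L = 34.98 L/h
D = CL × Css × τ / F / S = 34.98 × 1.12 × 4 / 0.57 / 0.84 = 327.3 mg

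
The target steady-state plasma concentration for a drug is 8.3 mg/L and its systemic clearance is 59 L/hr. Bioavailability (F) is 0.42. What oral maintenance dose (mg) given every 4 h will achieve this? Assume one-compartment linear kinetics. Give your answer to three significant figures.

D = CL × Css × τ / F = 59.00 × 8.3 × 4 / 0.42 = 4664 mg

4660 mg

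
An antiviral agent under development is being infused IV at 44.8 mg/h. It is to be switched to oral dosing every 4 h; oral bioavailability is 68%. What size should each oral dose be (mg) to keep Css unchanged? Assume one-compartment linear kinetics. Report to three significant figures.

264 mg

To maintain the same Css, the systemic dosing rate must be unchanged: F·D/τ = infusion rate.
D = rate × τ / F = 44.8 × 4 / 0.68 = 263.5 mg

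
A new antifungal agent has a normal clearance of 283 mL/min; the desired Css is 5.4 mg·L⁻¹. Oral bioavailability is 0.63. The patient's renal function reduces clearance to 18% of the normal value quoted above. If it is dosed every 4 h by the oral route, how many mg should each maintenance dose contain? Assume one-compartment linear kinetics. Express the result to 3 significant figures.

CL = 283 mL/min × 60/1000 = 16.98 L/h
Patient clearance = 0.18 × 16.98 = 3.056 L/h
D = CL × Css × τ / F = 3.056 × 5.4 × 4 / 0.63 = 104.8 mg

105 mg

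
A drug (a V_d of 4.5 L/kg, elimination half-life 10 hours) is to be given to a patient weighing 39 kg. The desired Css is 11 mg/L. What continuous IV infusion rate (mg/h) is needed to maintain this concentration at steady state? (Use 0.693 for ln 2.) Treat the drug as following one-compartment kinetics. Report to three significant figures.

134 mg/h

Vd = 4.5 L/kg × 39 kg = 175.5 L
CL = 0.693 × Vd / t½ = 0.693 × 175.5 / 10 = 12.16 L/h
Infusion rate = CL × Css = 12.16 × 11 = 133.8 mg/h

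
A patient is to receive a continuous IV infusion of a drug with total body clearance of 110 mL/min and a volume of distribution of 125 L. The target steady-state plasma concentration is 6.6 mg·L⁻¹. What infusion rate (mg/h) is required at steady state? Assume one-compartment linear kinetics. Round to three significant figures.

CL = 110 mL/min × 60/1000 = 6.600 L/h
R₀ = 6.600 × 6.6 = 43.56 mg/h

43.6 mg/h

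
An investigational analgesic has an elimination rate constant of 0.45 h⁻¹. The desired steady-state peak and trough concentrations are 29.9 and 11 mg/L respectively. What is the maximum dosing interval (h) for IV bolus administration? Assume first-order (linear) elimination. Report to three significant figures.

2.22 h

Between IV bolus doses, concentration decays as C = C₀·e^(−kτ), so C_peak/C_trough = e^(kτ).
τ_max = ln(C_peak/C_trough) / k = ln(29.9/11) / 0.4500 = 1.000 / 0.4500 = 2.222 h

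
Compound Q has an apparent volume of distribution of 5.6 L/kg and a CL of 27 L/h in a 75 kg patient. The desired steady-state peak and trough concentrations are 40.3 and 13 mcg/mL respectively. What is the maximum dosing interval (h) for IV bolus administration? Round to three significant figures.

17.6 h

Vd(total) = 75 kg × 5.6 L/kg = 420.0 L
k = CL / Vd = 27.00 / 420.0 = 0.06429 h⁻¹
Between IV bolus doses, concentration decays as C = C₀·e^(−kτ), so C_peak/C_trough = e^(kτ).
τ_max = ln(C_peak/C_trough) / k = ln(40.3/13) / 0.06429 = 1.131 / 0.06429 = 17.59 h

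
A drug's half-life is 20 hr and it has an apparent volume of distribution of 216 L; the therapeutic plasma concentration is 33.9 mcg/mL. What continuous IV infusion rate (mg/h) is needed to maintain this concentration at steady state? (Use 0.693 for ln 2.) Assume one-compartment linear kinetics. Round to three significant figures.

k = 0.693/20 = 0.03465 h⁻¹, so CL = k·Vd = 0.03465 × 216.0 = 7.484 L/h
Infusion rate = CL × Css = 7.484 × 33.9 = 253.7 mg/h

254 mg/h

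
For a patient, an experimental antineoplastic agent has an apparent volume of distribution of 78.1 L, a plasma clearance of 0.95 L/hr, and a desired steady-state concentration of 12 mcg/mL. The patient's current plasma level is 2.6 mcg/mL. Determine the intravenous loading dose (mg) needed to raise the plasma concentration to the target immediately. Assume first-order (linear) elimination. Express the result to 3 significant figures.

734 mg

Loading dose depends on Vd (not clearance): it fills the distribution volume.
Concentration deficit ΔC = 12 − 2.6 = 9.400 mg/L
LD = Vd × ΔC = 78.10 × 9.400 = 734.1 mg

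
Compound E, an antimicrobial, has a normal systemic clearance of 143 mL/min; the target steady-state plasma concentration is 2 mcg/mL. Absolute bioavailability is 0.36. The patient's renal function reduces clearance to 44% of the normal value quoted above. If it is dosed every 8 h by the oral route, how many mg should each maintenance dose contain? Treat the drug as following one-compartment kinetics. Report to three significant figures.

Convert clearance: 143 mL/min × 60 min/h ÷ 1000 mL/L = 8.580 L/h
Patient clearance = 0.44 × 8.580 = 3.775 L/h
D = CL × Css × τ / F = 3.775 × 2 × 8 / 0.36 = 167.8 mg

168 mg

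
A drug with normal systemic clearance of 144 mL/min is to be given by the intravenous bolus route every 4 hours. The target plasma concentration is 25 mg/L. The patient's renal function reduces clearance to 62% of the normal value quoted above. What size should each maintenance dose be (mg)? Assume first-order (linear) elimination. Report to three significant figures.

536 mg

CL = 144 mL/min = 144 × 0.06 = 8.640 L/h
Patient clearance = 0.62 × 8.640 = 5.357 L/h
D = CL × Css × τ = 5.357 × 25 × 4 = 535.7 mg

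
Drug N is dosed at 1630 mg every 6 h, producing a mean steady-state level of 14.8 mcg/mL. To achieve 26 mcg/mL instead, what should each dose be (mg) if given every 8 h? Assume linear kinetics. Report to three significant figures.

With linear kinetics, Css is proportional to dose rate (D/τ) at fixed clearance.
D₂ = D₁ × (Css,target / Css,current) × (τ₂/τ₁) = 1630 × (26/14.8) × (8/6) = 3818 mg

3820 mg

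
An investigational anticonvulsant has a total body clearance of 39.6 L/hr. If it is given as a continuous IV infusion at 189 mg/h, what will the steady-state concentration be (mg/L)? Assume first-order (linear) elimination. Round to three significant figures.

Css = rate / CL = 189 / 39.60 = 4.773 mg/L

4.77 mg/L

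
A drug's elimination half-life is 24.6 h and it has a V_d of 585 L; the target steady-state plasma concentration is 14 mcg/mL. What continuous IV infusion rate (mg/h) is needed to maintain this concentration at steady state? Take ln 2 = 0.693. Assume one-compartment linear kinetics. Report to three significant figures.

CL = ln 2 · Vd / t½ = 0.693 × 585.0 / 24.6 = 16.48 L/h
Infusion rate = CL × Css = 16.48 × 14 = 230.7 mg/h

231 mg/h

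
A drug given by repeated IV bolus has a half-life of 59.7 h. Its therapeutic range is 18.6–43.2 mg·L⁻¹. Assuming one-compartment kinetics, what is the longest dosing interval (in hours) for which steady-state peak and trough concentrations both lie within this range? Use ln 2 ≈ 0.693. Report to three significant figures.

72.6 h

k = 0.693 / t½ = 0.693 / 59.7 = 0.01161 h⁻¹
Between IV bolus doses, concentration decays as C = C₀·e^(−kτ), so C_peak/C_trough = e^(kτ).
τ_max = ln(C_peak/C_trough) / k = ln(43.2/18.6) / 0.01161 = 0.8427 / 0.01161 = 72.58 h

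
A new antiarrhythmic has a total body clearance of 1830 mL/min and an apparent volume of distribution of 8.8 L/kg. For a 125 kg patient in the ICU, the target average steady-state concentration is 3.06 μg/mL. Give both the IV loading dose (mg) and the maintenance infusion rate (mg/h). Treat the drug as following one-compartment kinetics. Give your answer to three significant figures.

Vd(total) = 125 kg × 8.8 L/kg = 1100 L
Loading dose = Vd × C = 1100 × 3.06 = 3366 mg
Convert clearance: 1830 mL/min × 60 min/h ÷ 1000 mL/L = 109.8 L/h
Maintenance infusion rate = CL × Css = 109.8 × 3.06 = 336.0 mg/h

(a) 3370 mg; (b) 336 mg/h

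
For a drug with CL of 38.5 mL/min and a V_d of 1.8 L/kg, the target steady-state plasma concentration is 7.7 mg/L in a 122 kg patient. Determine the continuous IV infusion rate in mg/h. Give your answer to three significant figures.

CL = 38.5 mL/min × 60/1000 = 2.310 L/h
R₀ = 2.310 × 7.7 = 17.79 mg/h

17.8 mg/h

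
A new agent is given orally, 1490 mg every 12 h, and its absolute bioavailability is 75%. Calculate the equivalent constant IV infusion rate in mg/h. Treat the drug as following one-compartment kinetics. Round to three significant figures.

93.1 mg/h

Equivalent systemic input: infusion rate = F·D/τ.
Rate = 0.75 × 1490 / 12 = 93.13 mg/h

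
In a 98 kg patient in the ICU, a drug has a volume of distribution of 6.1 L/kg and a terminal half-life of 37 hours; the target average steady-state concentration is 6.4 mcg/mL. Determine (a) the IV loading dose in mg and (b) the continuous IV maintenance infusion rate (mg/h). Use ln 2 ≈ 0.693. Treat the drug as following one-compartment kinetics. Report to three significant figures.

(a) 3830 mg; (b) 71.7 mg/h

Vd = 6.1 L/kg × 98 kg = 597.8 L
LD = Vd × C = 597.8 × 6.4 = 3826 mg
CL = 0.693 × Vd / t½ = 0.693 × 597.8 / 37 = 11.20 L/h
Infusion rate = CL × Css = 11.20 × 6.4 = 71.68 mg/h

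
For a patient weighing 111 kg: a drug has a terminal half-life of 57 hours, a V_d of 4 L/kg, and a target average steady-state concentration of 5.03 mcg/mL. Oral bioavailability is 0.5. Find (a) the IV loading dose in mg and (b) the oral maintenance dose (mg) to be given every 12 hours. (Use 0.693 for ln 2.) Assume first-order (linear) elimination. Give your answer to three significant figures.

(a) 2230 mg; (b) 652 mg

Vd = 4 L/kg × 111 kg = 444.0 L
LD = Vd × C = 444.0 × 5.03 = 2233 mg
CL = 0.693 × Vd / t½ = 0.693 × 444.0 / 57 = 5.398 L/h
D = CL × Css × τ / F = 5.398 × 5.03 × 12 / 0.5 = 651.6 mg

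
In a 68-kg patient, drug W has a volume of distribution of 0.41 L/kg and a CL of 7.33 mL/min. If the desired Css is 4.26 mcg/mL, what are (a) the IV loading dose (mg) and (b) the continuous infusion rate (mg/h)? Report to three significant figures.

(a) 119 mg; (b) 1.87 mg/h

Vd = 0.41 L/kg × 68 kg = 27.88 L
Loading: fill Vd to C_target → 27.88 L × 4.26 mg/L = 118.8 mg
Convert clearance: 7.33 mL/min × 60 min/h ÷ 1000 mL/L = 0.4398 L/h
Infusion rate = 0.4398 L/h × 4.26 mg/L = 1.874 mg/h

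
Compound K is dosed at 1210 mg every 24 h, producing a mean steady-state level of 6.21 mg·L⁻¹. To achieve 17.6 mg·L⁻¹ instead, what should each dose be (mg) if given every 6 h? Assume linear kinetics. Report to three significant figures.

857 mg

With linear kinetics, Css is proportional to dose rate (D/τ) at fixed clearance.
D₂ = D₁ × (Css,target / Css,current) × (τ₂/τ₁) = 1210 × (17.6/6.21) × (6/24) = 857.3 mg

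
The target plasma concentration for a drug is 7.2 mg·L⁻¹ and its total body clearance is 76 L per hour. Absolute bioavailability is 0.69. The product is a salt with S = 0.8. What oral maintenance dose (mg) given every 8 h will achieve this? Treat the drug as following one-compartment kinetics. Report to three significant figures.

D = CL × Css × τ / F / S = 76.00 × 7.2 × 8 / 0.69 / 0.8 = 7930 mg

7930 mg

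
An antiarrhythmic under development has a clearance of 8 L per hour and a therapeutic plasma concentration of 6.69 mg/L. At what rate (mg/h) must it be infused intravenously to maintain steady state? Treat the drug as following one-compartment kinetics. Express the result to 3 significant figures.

Infusion rate = CL · Css = 8.000 L/h × 6.69 mg/L = 53.52 mg/h

53.5 mg/h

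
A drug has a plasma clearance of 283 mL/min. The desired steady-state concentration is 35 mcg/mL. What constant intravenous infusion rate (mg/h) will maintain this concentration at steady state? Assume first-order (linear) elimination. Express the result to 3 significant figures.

CL = 283 mL/min × 60/1000 = 16.98 L/h
At steady state, infusion rate equals elimination rate: rate in = CL × Css.
R₀ = 16.98 × 35 = 594.3 mg/h

594 mg/h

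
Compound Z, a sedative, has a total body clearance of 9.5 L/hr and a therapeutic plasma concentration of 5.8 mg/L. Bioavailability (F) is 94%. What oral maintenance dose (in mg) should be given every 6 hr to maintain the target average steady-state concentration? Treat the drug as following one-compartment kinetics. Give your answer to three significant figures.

D = CL × Css × τ / F = 9.500 × 5.8 × 6 / 0.94 = 351.7 mg

352 mg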